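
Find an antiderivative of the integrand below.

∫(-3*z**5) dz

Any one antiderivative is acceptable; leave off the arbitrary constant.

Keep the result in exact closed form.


Answer: -z**6/2.


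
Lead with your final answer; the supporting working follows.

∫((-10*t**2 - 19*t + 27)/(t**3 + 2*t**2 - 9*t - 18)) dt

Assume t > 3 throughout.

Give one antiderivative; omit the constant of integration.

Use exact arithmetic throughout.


The answer is -4*log(t - 3) - 5*log(t + 2) - log(t + 3).
Step 1. Decompose ∫((-10*t**2 - 19*t + 27)/(t**3 + 2*t**2 - 9*t - 18)) dt by partial fractions, (-10*t**2 - 19*t + 27)/(t**3 + 2*t**2 - 9*t - 18) = -1/(t + 3) - 5/(t + 2) - 4/(t - 3): now ∫(-4/(t - 3)) dt + ∫(-5/(t + 2)) dt + ∫(-1/(t + 3)) dt.
Step 2. Evaluate the standard form [assuming t > -2]: now -5*log(t + 2) + ∫(-4/(t - 3)) dt + ∫(-1/(t + 3)) dt.
Step 3. Evaluate the standard form [assuming t > -3]: now -5*log(t + 2) - log(t + 3) + ∫(-4/(t - 3)) dt.
Step 4. Evaluate the standard form [assuming t > 3]: now -4*log(t - 3) - 5*log(t + 2) - log(t + 3).
Answer: -4*log(t - 3) - 5*log(t + 2) - log(t + 3).


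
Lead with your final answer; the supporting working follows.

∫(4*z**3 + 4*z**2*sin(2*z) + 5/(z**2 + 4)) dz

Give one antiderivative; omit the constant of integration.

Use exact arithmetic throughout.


The answer is z**4 - 2*z**2*cos(2*z) + 2*z*sin(2*z) + cos(2*z) + 5*atan(z/2)/2.
Step 1. Rewrite: now ∫(4*z**3) dz + ∫(4*z**2*sin(2*z)) dz + ∫(5/(z**2 + 4)) dz.
Step 2. Evaluate the standard form: now z**4 + ∫(4*z**2*sin(2*z)) dz + ∫(5/(z**2 + 4)) dz.
Step 3. Integrate ∫(4*z**2*sin(2*z)) dz by parts with u = z**2, dv = (4*sin(2*z)) dz, so v = -2*cos(2*z): now z**4 - 2*z**2*cos(2*z) + ∫(4*z*cos(2*z)) dz + ∫(5/(z**2 + 4)) dz.
Step 4. Integrate ∫(4*z*cos(2*z)) dz by parts with u = z, dv = (4*cos(2*z)) dz, so v = 2*sin(2*z): now z**4 - 2*z**2*cos(2*z) + 2*z*sin(2*z) + ∫(5/(z**2 + 4)) dz + ∫(-2*sin(2*z)) dz.
Step 5. Evaluate the standard form: now z**4 - 2*z**2*cos(2*z) + 2*z*sin(2*z) + cos(2*z) + ∫(5/(z**2 + 4)) dz.
Step 6. Evaluate the standard form: now z**4 - 2*z**2*cos(2*z) + 2*z*sin(2*z) + cos(2*z) + 5*atan(z/2)/2.
Answer: z**4 - 2*z**2*cos(2*z) + 2*z*sin(2*z) + cos(2*z) + 5*atan(z/2)/2.


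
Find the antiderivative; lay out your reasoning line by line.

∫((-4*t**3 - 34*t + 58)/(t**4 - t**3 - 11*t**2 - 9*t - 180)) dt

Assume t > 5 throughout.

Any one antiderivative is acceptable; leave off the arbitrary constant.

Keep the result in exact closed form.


Step 1. Decompose ∫((-4*t**3 - 34*t + 58)/(t**4 - t**3 - 11*t**2 - 9*t - 180)) dt by partial fractions, (-4*t**3 - 34*t + 58)/(t**4 - t**3 - 11*t**2 - 9*t - 180) = -2/(t**2 + 9) - 2/(t + 4) - 2/(t - 5): now ∫(-2/(t - 5)) dt + ∫(-2/(t + 4)) dt + ∫(-2/(t**2 + 9)) dt.
Step 2. Evaluate the standard form [assuming t > -4]: now -2*log(t + 4) + ∫(-2/(t - 5)) dt + ∫(-2/(t**2 + 9)) dt.
Step 3. Evaluate the standard form [assuming t > 5]: now -2*log(t - 5) - 2*log(t + 4) + ∫(-2/(t**2 + 9)) dt.
Step 4. Evaluate the standard form: now -2*log(t - 5) - 2*log(t + 4) - 2*atan(t/3)/3.
Answer: -2*log(t - 5) - 2*log(t + 4) - 2*atan(t/3)/3.


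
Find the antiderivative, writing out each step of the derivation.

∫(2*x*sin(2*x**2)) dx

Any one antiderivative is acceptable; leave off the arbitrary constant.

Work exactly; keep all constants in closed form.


Step 1. Substitute u = x**2, turning ∫(2*x*sin(2*x**2)) dx into ∫(sin(2*u)) du: now ∫(sin(2*u)) du.
Step 2. Evaluate the standard form: now -cos(2*u)/2.
Step 3. Substitute back u = x**2: now -cos(2*x**2)/2.
Answer: -cos(2*x**2)/2.


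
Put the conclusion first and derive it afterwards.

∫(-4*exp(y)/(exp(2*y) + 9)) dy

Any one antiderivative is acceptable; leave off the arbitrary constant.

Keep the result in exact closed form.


The answer is -4*atan(exp(y)/3)/3.
Step 1. Substitute u = exp(y), turning ∫(-4*exp(y)/(exp(2*y) + 9)) dy into ∫(-4/(u**2 + 9)) du: now ∫(-4/(u**2 + 9)) du.
Step 2. Evaluate the standard form: now -4*atan(u/3)/3.
Step 3. Substitute back u = exp(y): now -4*atan(exp(y)/3)/3.
Answer: -4*atan(exp(y)/3)/3.


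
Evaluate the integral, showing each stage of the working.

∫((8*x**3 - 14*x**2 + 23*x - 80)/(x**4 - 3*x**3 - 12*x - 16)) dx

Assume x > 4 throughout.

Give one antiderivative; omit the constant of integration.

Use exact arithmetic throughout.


Step 1. Decompose ∫((8*x**3 - 14*x**2 + 23*x - 80)/(x**4 - 3*x**3 - 12*x - 16)) dx by partial fractions, (8*x**3 - 14*x**2 + 23*x - 80)/(x**4 - 3*x**3 - 12*x - 16) = 3/(x**2 + 4) + 5/(x + 1) + 3/(x - 4): now ∫(3/(x - 4)) dx + ∫(5/(x + 1)) dx + ∫(3/(x**2 + 4)) dx.
Step 2. Evaluate the standard form [assuming x > 4]: now 3*log(x - 4) + ∫(5/(x + 1)) dx + ∫(3/(x**2 + 4)) dx.
Step 3. Evaluate the standard form [assuming x > -1]: now 3*log(x - 4) + 5*log(x + 1) + ∫(3/(x**2 + 4)) dx.
Step 4. Evaluate the standard form: now 3*log(x - 4) + 5*log(x + 1) + 3*atan(x/2)/2.
Answer: 3*log(x - 4) + 5*log(x + 1) + 3*atan(x/2)/2.


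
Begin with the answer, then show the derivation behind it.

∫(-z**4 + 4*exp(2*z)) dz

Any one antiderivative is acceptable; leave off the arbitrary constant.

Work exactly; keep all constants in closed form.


The answer is -z**5/5 + 2*exp(2*z).
Step 1. Rewrite: now ∫(-z**4) dz + ∫(4*exp(2*z)) dz.
Step 2. Evaluate the standard form: now -z**5/5 + ∫(4*exp(2*z)) dz.
Step 3. Evaluate the standard form: now -z**5/5 + 2*exp(2*z).
Answer: -z**5/5 + 2*exp(2*z).


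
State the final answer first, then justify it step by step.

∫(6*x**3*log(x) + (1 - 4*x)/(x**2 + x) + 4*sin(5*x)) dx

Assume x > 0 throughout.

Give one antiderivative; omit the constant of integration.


The answer is 3*x**4*log(x)/2 - 3*x**4/8 + log(x) - 5*log(x + 1) - 4*cos(5*x)/5.
Step 1. Rewrite: now ∫(6*x**3*log(x)) dx + ∫((1 - 4*x)/(x**2 + x)) dx + ∫(4*sin(5*x)) dx.
Step 2. Integrate ∫(6*x**3*log(x)) dx by parts with u = log(x), dv = (6*x**3) dx, so v = 3*x**4/2 [assuming x > 0]: now 3*x**4*log(x)/2 + ∫(-3*x**3/2) dx + ∫((1 - 4*x)/(x**2 + x)) dx + ∫(4*sin(5*x)) dx.
Step 3. Evaluate the standard form: now 3*x**4*log(x)/2 - 3*x**4/8 + ∫((1 - 4*x)/(x**2 + x)) dx + ∫(4*sin(5*x)) dx.
Step 4. Decompose ∫((1 - 4*x)/(x**2 + x)) dx by partial fractions, (1 - 4*x)/(x**2 + x) = -5/(x + 1) + 1/x: now 3*x**4*log(x)/2 - 3*x**4/8 + ∫(1/x) dx + ∫(-5/(x + 1)) dx + ∫(4*sin(5*x)) dx.
Step 5. Evaluate the standard form [assuming x > -1]: now 3*x**4*log(x)/2 - 3*x**4/8 - 5*log(x + 1) + ∫(1/x) dx + ∫(4*sin(5*x)) dx.
Step 6. Evaluate the standard form [assuming x > 0]: now 3*x**4*log(x)/2 - 3*x**4/8 + log(x) - 5*log(x + 1) + ∫(4*sin(5*x)) dx.
Step 7. Evaluate the standard form: now 3*x**4*log(x)/2 - 3*x**4/8 + log(x) - 5*log(x + 1) - 4*cos(5*x)/5.
Answer: 3*x**4*log(x)/2 - 3*x**4/8 + log(x) - 5*log(x + 1) - 4*cos(5*x)/5.


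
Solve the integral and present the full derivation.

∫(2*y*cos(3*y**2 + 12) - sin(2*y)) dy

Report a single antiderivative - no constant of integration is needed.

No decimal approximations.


Step 1. Rewrite: now ∫(2*y*cos(3*y**2 + 12)) dy + ∫(-sin(2*y)) dy.
Step 2. Substitute u = y**2 + 4, turning ∫(2*y*cos(3*y**2 + 12)) dy into ∫(cos(3*u)) du: now ∫(-sin(2*y)) dy + ∫(cos(3*u)) du.
Step 3. Evaluate the standard form: now sin(3*u)/3 + ∫(-sin(2*y)) dy.
Step 4. Substitute back u = y**2 + 4: now sin(3*y**2 + 12)/3 + ∫(-sin(2*y)) dy.
Step 5. Evaluate the standard form: now sin(3*y**2 + 12)/3 + cos(2*y)/2.
Answer: sin(3*y**2 + 12)/3 + cos(2*y)/2.


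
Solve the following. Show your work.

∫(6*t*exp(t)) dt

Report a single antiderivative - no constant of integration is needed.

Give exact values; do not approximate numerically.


Step 1. Integrate ∫(6*t*exp(t)) dt by parts with u = t, dv = (6*exp(t)) dt, so v = 6*exp(t): now 6*t*exp(t) + ∫(-6*exp(t)) dt.
Step 2. Evaluate the standard form: now 6*t*exp(t) - 6*exp(t).
Answer: 6*t*exp(t) - 6*exp(t).


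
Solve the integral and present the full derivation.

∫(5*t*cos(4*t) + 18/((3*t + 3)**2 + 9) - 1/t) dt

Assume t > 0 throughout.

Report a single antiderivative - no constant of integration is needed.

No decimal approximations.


Step 1. Rewrite: now ∫(-1/t) dt + ∫(5*t*cos(4*t)) dt + ∫(18/((3*t + 3)**2 + 9)) dt.
Step 2. Substitute u = 3*t + 3, turning ∫(18/((3*t + 3)**2 + 9)) dt into ∫(6/(u**2 + 9)) du: now ∫(-1/t) dt + ∫(5*t*cos(4*t)) dt + ∫(6/(u**2 + 9)) du.
Step 3. Evaluate the standard form: now 2*atan(u/3) + ∫(-1/t) dt + ∫(5*t*cos(4*t)) dt.
Step 4. Substitute back u = 3*t + 3: now 2*atan(t + 1) + ∫(-1/t) dt + ∫(5*t*cos(4*t)) dt.
Step 5. Integrate ∫(5*t*cos(4*t)) dt by parts with u = t, dv = (5*cos(4*t)) dt, so v = 5*sin(4*t)/4: now 5*t*sin(4*t)/4 + 2*atan(t + 1) + ∫(-1/t) dt + ∫(-5*sin(4*t)/4) dt.
Step 6. Evaluate the standard form: now 5*t*sin(4*t)/4 + 5*cos(4*t)/16 + 2*atan(t + 1) + ∫(-1/t) dt.
Step 7. Evaluate the standard form [assuming t > 0]: now 5*t*sin(4*t)/4 - log(t) + 5*cos(4*t)/16 + 2*atan(t + 1).
Answer: 5*t*sin(4*t)/4 - log(t) + 5*cos(4*t)/16 + 2*atan(t + 1).


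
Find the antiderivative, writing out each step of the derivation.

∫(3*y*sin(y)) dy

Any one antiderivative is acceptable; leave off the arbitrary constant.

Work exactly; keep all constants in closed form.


Step 1. Integrate ∫(3*y*sin(y)) dy by parts with u = y, dv = (3*sin(y)) dy, so v = -3*cos(y): now -3*y*cos(y) + ∫(3*cos(y)) dy.
Step 2. Evaluate the standard form: now -3*y*cos(y) + 3*sin(y).
Answer: -3*y*cos(y) + 3*sin(y).


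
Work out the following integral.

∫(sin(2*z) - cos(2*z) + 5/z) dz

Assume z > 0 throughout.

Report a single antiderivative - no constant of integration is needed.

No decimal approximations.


Answer: 5*log(z) - sin(2*z)/2 - cos(2*z)/2.


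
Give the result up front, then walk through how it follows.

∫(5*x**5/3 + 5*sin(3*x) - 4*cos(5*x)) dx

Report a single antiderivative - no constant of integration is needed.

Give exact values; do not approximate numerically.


The answer is 5*x**6/18 - 4*sin(5*x)/5 - 5*cos(3*x)/3.
Step 1. Rewrite: now ∫(5*x**5/3) dx + ∫(5*sin(3*x)) dx + ∫(-4*cos(5*x)) dx.
Step 2. Evaluate the standard form: now -4*sin(5*x)/5 + ∫(5*x**5/3) dx + ∫(5*sin(3*x)) dx.
Step 3. Evaluate the standard form: now -4*sin(5*x)/5 - 5*cos(3*x)/3 + ∫(5*x**5/3) dx.
Step 4. Evaluate the standard form: now 5*x**6/18 - 4*sin(5*x)/5 - 5*cos(3*x)/3.
Answer: 5*x**6/18 - 4*sin(5*x)/5 - 5*cos(3*x)/3.


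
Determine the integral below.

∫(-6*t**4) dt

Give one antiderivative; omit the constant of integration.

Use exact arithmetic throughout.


Answer: -6*t**5/5.


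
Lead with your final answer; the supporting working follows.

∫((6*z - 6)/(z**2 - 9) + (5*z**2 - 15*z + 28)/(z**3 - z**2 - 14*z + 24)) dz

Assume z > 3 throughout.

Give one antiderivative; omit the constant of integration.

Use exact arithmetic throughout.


The answer is 6*log(z - 3) - 3*log(z - 2) + 4*log(z + 3) + 4*log(z + 4).
Step 1. Rewrite: now ∫((6*z - 6)/(z**2 - 9)) dz + ∫((5*z**2 - 15*z + 28)/(z**3 - z**2 - 14*z + 24)) dz.
Step 2. Decompose ∫((6*z - 6)/(z**2 - 9)) dz by partial fractions, (6*z - 6)/(z**2 - 9) = 4/(z + 3) + 2/(z - 3): now ∫((5*z**2 - 15*z + 28)/(z**3 - z**2 - 14*z + 24)) dz + ∫(2/(z - 3)) dz + ∫(4/(z + 3)) dz.
Step 3. Evaluate the standard form [assuming z > 3]: now 2*log(z - 3) + ∫((5*z**2 - 15*z + 28)/(z**3 - z**2 - 14*z + 24)) dz + ∫(4/(z + 3)) dz.
Step 4. Evaluate the standard form [assuming z > -3]: now 2*log(z - 3) + 4*log(z + 3) + ∫((5*z**2 - 15*z + 28)/(z**3 - z**2 - 14*z + 24)) dz.
Step 5. Decompose ∫((5*z**2 - 15*z + 28)/(z**3 - z**2 - 14*z + 24)) dz by partial fractions, (5*z**2 - 15*z + 28)/(z**3 - z**2 - 14*z + 24) = 4/(z + 4) - 3/(z - 2) + 4/(z - 3): now 2*log(z - 3) + 4*log(z + 3) + ∫(4/(z - 3)) dz + ∫(-3/(z - 2)) dz + ∫(4/(z + 4)) dz.
Step 6. Evaluate the standard form [assuming z > -4]: now 2*log(z - 3) + 4*log(z + 3) + 4*log(z + 4) + ∫(4/(z - 3)) dz + ∫(-3/(z - 2)) dz.
Step 7. Evaluate the standard form [assuming z > 3]: now 6*log(z - 3) + 4*log(z + 3) + 4*log(z + 4) + ∫(-3/(z - 2)) dz.
Step 8. Evaluate the standard form [assuming z > 2]: now 6*log(z - 3) - 3*log(z - 2) + 4*log(z + 3) + 4*log(z + 4).
Answer: 6*log(z - 3) - 3*log(z - 2) + 4*log(z + 3) + 4*log(z + 4).


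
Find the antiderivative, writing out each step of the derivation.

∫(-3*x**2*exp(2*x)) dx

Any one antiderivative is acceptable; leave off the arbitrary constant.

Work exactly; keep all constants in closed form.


Step 1. Integrate ∫(-3*x**2*exp(2*x)) dx by parts with u = x**2, dv = (-3*exp(2*x)) dx, so v = -3*exp(2*x)/2: now -3*x**2*exp(2*x)/2 + ∫(3*x*exp(2*x)) dx.
Step 2. Integrate ∫(3*x*exp(2*x)) dx by parts with u = x, dv = (3*exp(2*x)) dx, so v = 3*exp(2*x)/2: now -3*x**2*exp(2*x)/2 + 3*x*exp(2*x)/2 + ∫(-3*exp(2*x)/2) dx.
Step 3. Evaluate the standard form: now -3*x**2*exp(2*x)/2 + 3*x*exp(2*x)/2 - 3*exp(2*x)/4.
Answer: -3*x**2*exp(2*x)/2 + 3*x*exp(2*x)/2 - 3*exp(2*x)/4.


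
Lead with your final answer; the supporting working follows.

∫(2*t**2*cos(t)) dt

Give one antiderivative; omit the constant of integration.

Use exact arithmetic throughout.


The answer is 2*t**2*sin(t) + 4*t*cos(t) - 4*sin(t).
Step 1. Integrate ∫(2*t**2*cos(t)) dt by parts with u = t**2, dv = (2*cos(t)) dt, so v = 2*sin(t): now 2*t**2*sin(t) + ∫(-4*t*sin(t)) dt.
Step 2. Integrate ∫(-4*t*sin(t)) dt by parts with u = t, dv = (-4*sin(t)) dt, so v = 4*cos(t): now 2*t**2*sin(t) + 4*t*cos(t) + ∫(-4*cos(t)) dt.
Step 3. Evaluate the standard form: now 2*t**2*sin(t) + 4*t*cos(t) - 4*sin(t).
Answer: 2*t**2*sin(t) + 4*t*cos(t) - 4*sin(t).


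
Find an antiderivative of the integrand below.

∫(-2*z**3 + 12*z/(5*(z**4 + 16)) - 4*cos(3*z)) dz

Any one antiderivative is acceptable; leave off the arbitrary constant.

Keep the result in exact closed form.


Answer: -z**4/2 - 4*sin(3*z)/3 + 3*atan(z**2/4)/10.


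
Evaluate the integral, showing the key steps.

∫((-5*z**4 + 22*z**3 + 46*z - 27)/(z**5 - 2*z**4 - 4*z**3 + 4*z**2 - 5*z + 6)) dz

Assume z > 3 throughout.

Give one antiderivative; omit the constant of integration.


Step 1. Decompose ∫((-5*z**4 + 22*z**3 + 46*z - 27)/(z**5 - 2*z**4 - 4*z**3 + 4*z**2 - 5*z + 6)) dz by partial fractions, (-5*z**4 + 22*z**3 + 46*z - 27)/(z**5 - 2*z**4 - 4*z**3 + 4*z**2 - 5*z + 6) = -4/(z**2 + 1) - 5/(z + 2) - 3/(z - 1) + 3/(z - 3): now ∫(3/(z - 3)) dz + ∫(-3/(z - 1)) dz + ∫(-5/(z + 2)) dz + ∫(-4/(z**2 + 1)) dz.
Step 2. Evaluate the standard form [assuming z > 3]: now 3*log(z - 3) + ∫(-3/(z - 1)) dz + ∫(-5/(z + 2)) dz + ∫(-4/(z**2 + 1)) dz.
Step 3. Evaluate the standard form [assuming z > -2]: now 3*log(z - 3) - 5*log(z + 2) + ∫(-3/(z - 1)) dz + ∫(-4/(z**2 + 1)) dz.
Step 4. Evaluate the standard form [assuming z > 1]: now 3*log(z - 3) - 3*log(z - 1) - 5*log(z + 2) + ∫(-4/(z**2 + 1)) dz.
Step 5. Evaluate the standard form: now 3*log(z - 3) - 3*log(z - 1) - 5*log(z + 2) - 4*atan(z).
Answer: 3*log(z - 3) - 3*log(z - 1) - 5*log(z + 2) - 4*atan(z).


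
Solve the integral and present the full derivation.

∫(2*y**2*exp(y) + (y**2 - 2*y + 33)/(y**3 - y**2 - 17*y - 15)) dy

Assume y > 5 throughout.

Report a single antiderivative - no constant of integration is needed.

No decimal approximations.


Step 1. Rewrite: now ∫(2*y**2*exp(y)) dy + ∫((y**2 - 2*y + 33)/(y**3 - y**2 - 17*y - 15)) dy.
Step 2. Integrate ∫(2*y**2*exp(y)) dy by parts with u = y**2, dv = (2*exp(y)) dy, so v = 2*exp(y): now 2*y**2*exp(y) + ∫(-4*y*exp(y)) dy + ∫((y**2 - 2*y + 33)/(y**3 - y**2 - 17*y - 15)) dy.
Step 3. Integrate ∫(-4*y*exp(y)) dy by parts with u = y, dv = (-4*exp(y)) dy, so v = -4*exp(y): now 2*y**2*exp(y) - 4*y*exp(y) + ∫((y**2 - 2*y + 33)/(y**3 - y**2 - 17*y - 15)) dy + ∫(4*exp(y)) dy.
Step 4. Evaluate the standard form: now 2*y**2*exp(y) - 4*y*exp(y) + 4*exp(y) + ∫((y**2 - 2*y + 33)/(y**3 - y**2 - 17*y - 15)) dy.
Step 5. Decompose ∫((y**2 - 2*y + 33)/(y**3 - y**2 - 17*y - 15)) dy by partial fractions, (y**2 - 2*y + 33)/(y**3 - y**2 - 17*y - 15) = 3/(y + 3) - 3/(y + 1) + 1/(y - 5): now 2*y**2*exp(y) - 4*y*exp(y) + 4*exp(y) + ∫(1/(y - 5)) dy + ∫(-3/(y + 1)) dy + ∫(3/(y + 3)) dy.
Step 6. Evaluate the standard form [assuming y > 5]: now 2*y**2*exp(y) - 4*y*exp(y) + 4*exp(y) + log(y - 5) + ∫(-3/(y + 1)) dy + ∫(3/(y + 3)) dy.
Step 7. Evaluate the standard form [assuming y > -3]: now 2*y**2*exp(y) - 4*y*exp(y) + 4*exp(y) + log(y - 5) + 3*log(y + 3) + ∫(-3/(y + 1)) dy.
Step 8. Evaluate the standard form [assuming y > -1]: now 2*y**2*exp(y) - 4*y*exp(y) + 4*exp(y) + log(y - 5) - 3*log(y + 1) + 3*log(y + 3).
Answer: 2*y**2*exp(y) - 4*y*exp(y) + 4*exp(y) + log(y - 5) - 3*log(y + 1) + 3*log(y + 3).


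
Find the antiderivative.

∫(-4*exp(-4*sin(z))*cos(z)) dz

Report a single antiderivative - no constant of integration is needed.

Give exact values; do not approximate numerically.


Answer: exp(-4*sin(z)).


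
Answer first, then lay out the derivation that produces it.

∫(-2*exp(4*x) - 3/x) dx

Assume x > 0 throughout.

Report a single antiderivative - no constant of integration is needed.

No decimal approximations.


The answer is -exp(4*x)/2 - 3*log(x).
Step 1. Rewrite: now ∫(-3/x) dx + ∫(-2*exp(4*x)) dx.
Step 2. Evaluate the standard form [assuming x > 0]: now -3*log(x) + ∫(-2*exp(4*x)) dx.
Step 3. Evaluate the standard form: now -exp(4*x)/2 - 3*log(x).
Answer: -exp(4*x)/2 - 3*log(x).


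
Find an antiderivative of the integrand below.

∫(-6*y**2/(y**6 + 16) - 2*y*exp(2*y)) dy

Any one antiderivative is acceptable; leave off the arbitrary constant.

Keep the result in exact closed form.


Answer: -y*exp(2*y) + exp(2*y)/2 - atan(y**3/4)/2.


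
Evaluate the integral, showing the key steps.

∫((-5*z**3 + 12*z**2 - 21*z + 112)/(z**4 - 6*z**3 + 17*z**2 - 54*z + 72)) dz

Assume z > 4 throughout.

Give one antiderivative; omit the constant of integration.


Step 1. Decompose ∫((-5*z**3 + 12*z**2 - 21*z + 112)/(z**4 - 6*z**3 + 17*z**2 - 54*z + 72)) dz by partial fractions, (-5*z**3 + 12*z**2 - 21*z + 112)/(z**4 - 6*z**3 + 17*z**2 - 54*z + 72) = -4/(z**2 + 9) - 3/(z - 2) - 2/(z - 4): now ∫(-2/(z - 4)) dz + ∫(-3/(z - 2)) dz + ∫(-4/(z**2 + 9)) dz.
Step 2. Evaluate the standard form [assuming z > 4]: now -2*log(z - 4) + ∫(-3/(z - 2)) dz + ∫(-4/(z**2 + 9)) dz.
Step 3. Evaluate the standard form [assuming z > 2]: now -2*log(z - 4) - 3*log(z - 2) + ∫(-4/(z**2 + 9)) dz.
Step 4. Evaluate the standard form: now -2*log(z - 4) - 3*log(z - 2) - 4*atan(z/3)/3.
Answer: -2*log(z - 4) - 3*log(z - 2) - 4*atan(z/3)/3.


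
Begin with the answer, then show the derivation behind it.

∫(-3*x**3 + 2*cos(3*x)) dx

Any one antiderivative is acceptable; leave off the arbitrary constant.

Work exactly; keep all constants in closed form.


The answer is -3*x**4/4 + 2*sin(3*x)/3.
Step 1. Rewrite: now ∫(-3*x**3) dx + ∫(2*cos(3*x)) dx.
Step 2. Evaluate the standard form: now -3*x**4/4 + ∫(2*cos(3*x)) dx.
Step 3. Evaluate the standard form: now -3*x**4/4 + 2*sin(3*x)/3.
Answer: -3*x**4/4 + 2*sin(3*x)/3.


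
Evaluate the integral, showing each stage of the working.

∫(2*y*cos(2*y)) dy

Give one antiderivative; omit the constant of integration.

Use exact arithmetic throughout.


Step 1. Integrate ∫(2*y*cos(2*y)) dy by parts with u = y, dv = (2*cos(2*y)) dy, so v = sin(2*y): now y*sin(2*y) + ∫(-sin(2*y)) dy.
Step 2. Evaluate the standard form: now y*sin(2*y) + cos(2*y)/2.
Answer: y*sin(2*y) + cos(2*y)/2.


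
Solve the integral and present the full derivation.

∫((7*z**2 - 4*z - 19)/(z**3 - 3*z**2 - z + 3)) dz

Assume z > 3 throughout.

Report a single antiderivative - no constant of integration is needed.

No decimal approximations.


Step 1. Decompose ∫((7*z**2 - 4*z - 19)/(z**3 - 3*z**2 - z + 3)) dz by partial fractions, (7*z**2 - 4*z - 19)/(z**3 - 3*z**2 - z + 3) = -1/(z + 1) + 4/(z - 1) + 4/(z - 3): now ∫(4/(z - 3)) dz + ∫(4/(z - 1)) dz + ∫(-1/(z + 1)) dz.
Step 2. Evaluate the standard form [assuming z > 3]: now 4*log(z - 3) + ∫(4/(z - 1)) dz + ∫(-1/(z + 1)) dz.
Step 3. Evaluate the standard form [assuming z > 1]: now 4*log(z - 3) + 4*log(z - 1) + ∫(-1/(z + 1)) dz.
Step 4. Evaluate the standard form [assuming z > -1]: now 4*log(z - 3) + 4*log(z - 1) - log(z + 1).
Answer: 4*log(z - 3) + 4*log(z - 1) - log(z + 1).


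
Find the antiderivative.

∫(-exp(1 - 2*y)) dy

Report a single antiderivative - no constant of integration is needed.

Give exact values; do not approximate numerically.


Answer: exp(1 - 2*y)/2.


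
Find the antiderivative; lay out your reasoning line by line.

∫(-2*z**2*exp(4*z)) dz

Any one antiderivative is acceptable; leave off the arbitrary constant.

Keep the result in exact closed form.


Step 1. Integrate ∫(-2*z**2*exp(4*z)) dz by parts with u = z**2, dv = (-2*exp(4*z)) dz, so v = -exp(4*z)/2: now -z**2*exp(4*z)/2 + ∫(z*exp(4*z)) dz.
Step 2. Integrate ∫(z*exp(4*z)) dz by parts with u = z, dv = (exp(4*z)) dz, so v = exp(4*z)/4: now -z**2*exp(4*z)/2 + z*exp(4*z)/4 + ∫(-exp(4*z)/4) dz.
Step 3. Evaluate the standard form: now -z**2*exp(4*z)/2 + z*exp(4*z)/4 - exp(4*z)/16.
Answer: -z**2*exp(4*z)/2 + z*exp(4*z)/4 - exp(4*z)/16.


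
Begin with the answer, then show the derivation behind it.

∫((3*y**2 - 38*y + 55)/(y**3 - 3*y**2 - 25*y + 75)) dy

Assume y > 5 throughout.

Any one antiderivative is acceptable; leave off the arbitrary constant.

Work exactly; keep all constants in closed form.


The answer is -3*log(y - 5) + 2*log(y - 3) + 4*log(y + 5).
Step 1. Decompose ∫((3*y**2 - 38*y + 55)/(y**3 - 3*y**2 - 25*y + 75)) dy by partial fractions, (3*y**2 - 38*y + 55)/(y**3 - 3*y**2 - 25*y + 75) = 4/(y + 5) + 2/(y - 3) - 3/(y - 5): now ∫(-3/(y - 5)) dy + ∫(2/(y - 3)) dy + ∫(4/(y + 5)) dy.
Step 2. Evaluate the standard form [assuming y > -5]: now 4*log(y + 5) + ∫(-3/(y - 5)) dy + ∫(2/(y - 3)) dy.
Step 3. Evaluate the standard form [assuming y > 5]: now -3*log(y - 5) + 4*log(y + 5) + ∫(2/(y - 3)) dy.
Step 4. Evaluate the standard form [assuming y > 3]: now -3*log(y - 5) + 2*log(y - 3) + 4*log(y + 5).
Answer: -3*log(y - 5) + 2*log(y - 3) + 4*log(y + 5).


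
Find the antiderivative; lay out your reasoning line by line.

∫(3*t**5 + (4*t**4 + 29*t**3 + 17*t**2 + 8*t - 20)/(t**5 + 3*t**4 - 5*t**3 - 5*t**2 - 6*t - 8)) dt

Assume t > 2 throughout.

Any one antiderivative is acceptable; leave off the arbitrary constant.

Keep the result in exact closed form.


Step 1. Rewrite: now ∫(3*t**5) dt + ∫((4*t**4 + 29*t**3 + 17*t**2 + 8*t - 20)/(t**5 + 3*t**4 - 5*t**3 - 5*t**2 - 6*t - 8)) dt.
Step 2. Decompose ∫((4*t**4 + 29*t**3 + 17*t**2 + 8*t - 20)/(t**5 + 3*t**4 - 5*t**3 - 5*t**2 - 6*t - 8)) dt by partial fractions, (4*t**4 + 29*t**3 + 17*t**2 + 8*t - 20)/(t**5 + 3*t**4 - 5*t**3 - 5*t**2 - 6*t - 8) = 3/(t**2 + 1) - 2/(t + 4) + 2/(t + 1) + 4/(t - 2): now ∫(3*t**5) dt + ∫(4/(t - 2)) dt + ∫(2/(t + 1)) dt + ∫(-2/(t + 4)) dt + ∫(3/(t**2 + 1)) dt.
Step 3. Evaluate the standard form [assuming t > -4]: now -2*log(t + 4) + ∫(3*t**5) dt + ∫(4/(t - 2)) dt + ∫(2/(t + 1)) dt + ∫(3/(t**2 + 1)) dt.
Step 4. Evaluate the standard form [assuming t > -1]: now 2*log(t + 1) - 2*log(t + 4) + ∫(3*t**5) dt + ∫(4/(t - 2)) dt + ∫(3/(t**2 + 1)) dt.
Step 5. Evaluate the standard form [assuming t > 2]: now 4*log(t - 2) + 2*log(t + 1) - 2*log(t + 4) + ∫(3*t**5) dt + ∫(3/(t**2 + 1)) dt.
Step 6. Evaluate the standard form: now 4*log(t - 2) + 2*log(t + 1) - 2*log(t + 4) + 3*atan(t) + ∫(3*t**5) dt.
Step 7. Evaluate the standard form: now t**6/2 + 4*log(t - 2) + 2*log(t + 1) - 2*log(t + 4) + 3*atan(t).
Answer: t**6/2 + 4*log(t - 2) + 2*log(t + 1) - 2*log(t + 4) + 3*atan(t).


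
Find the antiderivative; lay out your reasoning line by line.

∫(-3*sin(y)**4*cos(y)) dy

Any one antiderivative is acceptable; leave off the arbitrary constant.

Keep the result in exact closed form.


Step 1. Substitute u = sin(y), turning ∫(-3*sin(y)**4*cos(y)) dy into ∫(-3*u**4) du: now ∫(-3*u**4) du.
Step 2. Evaluate the standard form: now -3*u**5/5.
Step 3. Substitute back u = sin(y): now -3*sin(y)**5/5.
Answer: -3*sin(y)**5/5.


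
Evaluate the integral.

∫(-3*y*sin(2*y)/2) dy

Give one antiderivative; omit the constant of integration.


Answer: 3*y*cos(2*y)/4 - 3*sin(2*y)/8.


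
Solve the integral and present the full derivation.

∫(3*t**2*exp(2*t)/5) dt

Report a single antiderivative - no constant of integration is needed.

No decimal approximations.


Step 1. Integrate ∫(3*t**2*exp(2*t)/5) dt by parts with u = t**2, dv = (3*exp(2*t)/5) dt, so v = 3*exp(2*t)/10: now 3*t**2*exp(2*t)/10 + ∫(-3*t*exp(2*t)/5) dt.
Step 2. Integrate ∫(-3*t*exp(2*t)/5) dt by parts with u = t, dv = (-3*exp(2*t)/5) dt, so v = -3*exp(2*t)/10: now 3*t**2*exp(2*t)/10 - 3*t*exp(2*t)/10 + ∫(3*exp(2*t)/10) dt.
Step 3. Evaluate the standard form: now 3*t**2*exp(2*t)/10 - 3*t*exp(2*t)/10 + 3*exp(2*t)/20.
Answer: 3*t**2*exp(2*t)/10 - 3*t*exp(2*t)/10 + 3*exp(2*t)/20.


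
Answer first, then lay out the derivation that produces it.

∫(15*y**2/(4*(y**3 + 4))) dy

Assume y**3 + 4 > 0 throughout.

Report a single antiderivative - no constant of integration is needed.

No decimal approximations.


The answer is 5*log(y**3 + 4)/4.
Step 1. Substitute u = y**3 + 4, turning ∫(15*y**2/(4*(y**3 + 4))) dy into ∫(5/(4*u)) du: now ∫(5/(4*u)) du.
Step 2. Evaluate the standard form [assuming u > 0]: now 5*log(u)/4.
Step 3. Substitute back u = y**3 + 4: now 5*log(y**3 + 4)/4.
Answer: 5*log(y**3 + 4)/4.


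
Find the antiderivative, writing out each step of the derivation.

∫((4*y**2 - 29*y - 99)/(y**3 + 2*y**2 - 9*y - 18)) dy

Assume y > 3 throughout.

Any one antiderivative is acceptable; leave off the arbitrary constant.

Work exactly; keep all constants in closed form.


Step 1. Decompose ∫((4*y**2 - 29*y - 99)/(y**3 + 2*y**2 - 9*y - 18)) dy by partial fractions, (4*y**2 - 29*y - 99)/(y**3 + 2*y**2 - 9*y - 18) = 4/(y + 3) + 5/(y + 2) - 5/(y - 3): now ∫(-5/(y - 3)) dy + ∫(5/(y + 2)) dy + ∫(4/(y + 3)) dy.
Step 2. Evaluate the standard form [assuming y > -3]: now 4*log(y + 3) + ∫(-5/(y - 3)) dy + ∫(5/(y + 2)) dy.
Step 3. Evaluate the standard form [assuming y > 3]: now -5*log(y - 3) + 4*log(y + 3) + ∫(5/(y + 2)) dy.
Step 4. Evaluate the standard form [assuming y > -2]: now -5*log(y - 3) + 5*log(y + 2) + 4*log(y + 3).
Answer: -5*log(y - 3) + 5*log(y + 2) + 4*log(y + 3).


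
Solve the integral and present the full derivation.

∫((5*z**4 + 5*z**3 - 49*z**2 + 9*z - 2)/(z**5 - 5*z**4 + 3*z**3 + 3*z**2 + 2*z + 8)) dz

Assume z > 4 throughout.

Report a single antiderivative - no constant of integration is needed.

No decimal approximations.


Step 1. Decompose ∫((5*z**4 + 5*z**3 - 49*z**2 + 9*z - 2)/(z**5 - 5*z**4 + 3*z**3 + 3*z**2 + 2*z + 8)) dz by partial fractions, (5*z**4 + 5*z**3 - 49*z**2 + 9*z - 2)/(z**5 - 5*z**4 + 3*z**3 + 3*z**2 + 2*z + 8) = 4/(z**2 + 1) - 2/(z + 1) + 2/(z - 2) + 5/(z - 4): now ∫(5/(z - 4)) dz + ∫(2/(z - 2)) dz + ∫(-2/(z + 1)) dz + ∫(4/(z**2 + 1)) dz.
Step 2. Evaluate the standard form [assuming z > 2]: now 2*log(z - 2) + ∫(5/(z - 4)) dz + ∫(-2/(z + 1)) dz + ∫(4/(z**2 + 1)) dz.
Step 3. Evaluate the standard form [assuming z > -1]: now 2*log(z - 2) - 2*log(z + 1) + ∫(5/(z - 4)) dz + ∫(4/(z**2 + 1)) dz.
Step 4. Evaluate the standard form [assuming z > 4]: now 5*log(z - 4) + 2*log(z - 2) - 2*log(z + 1) + ∫(4/(z**2 + 1)) dz.
Step 5. Evaluate the standard form: now 5*log(z - 4) + 2*log(z - 2) - 2*log(z + 1) + 4*atan(z).
Answer: 5*log(z - 4) + 2*log(z - 2) - 2*log(z + 1) + 4*atan(z).


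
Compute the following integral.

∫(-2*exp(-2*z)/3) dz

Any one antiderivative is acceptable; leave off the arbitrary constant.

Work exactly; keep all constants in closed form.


Answer: exp(-2*z)/3.


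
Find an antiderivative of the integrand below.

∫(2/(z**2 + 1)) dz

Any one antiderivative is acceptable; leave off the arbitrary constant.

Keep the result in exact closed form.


Answer: 2*atan(z).


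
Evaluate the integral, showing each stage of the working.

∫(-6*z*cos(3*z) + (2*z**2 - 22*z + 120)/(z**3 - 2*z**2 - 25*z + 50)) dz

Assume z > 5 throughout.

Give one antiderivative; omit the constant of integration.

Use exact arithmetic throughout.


Step 1. Rewrite: now ∫(-6*z*cos(3*z)) dz + ∫((2*z**2 - 22*z + 120)/(z**3 - 2*z**2 - 25*z + 50)) dz.
Step 2. Decompose ∫((2*z**2 - 22*z + 120)/(z**3 - 2*z**2 - 25*z + 50)) dz by partial fractions, (2*z**2 - 22*z + 120)/(z**3 - 2*z**2 - 25*z + 50) = 4/(z + 5) - 4/(z - 2) + 2/(z - 5): now ∫(-6*z*cos(3*z)) dz + ∫(2/(z - 5)) dz + ∫(-4/(z - 2)) dz + ∫(4/(z + 5)) dz.
Step 3. Evaluate the standard form [assuming z > 2]: now -4*log(z - 2) + ∫(-6*z*cos(3*z)) dz + ∫(2/(z - 5)) dz + ∫(4/(z + 5)) dz.
Step 4. Evaluate the standard form [assuming z > 5]: now 2*log(z - 5) - 4*log(z - 2) + ∫(-6*z*cos(3*z)) dz + ∫(4/(z + 5)) dz.
Step 5. Evaluate the standard form [assuming z > -5]: now 2*log(z - 5) - 4*log(z - 2) + 4*log(z + 5) + ∫(-6*z*cos(3*z)) dz.
Step 6. Integrate ∫(-6*z*cos(3*z)) dz by parts with u = z, dv = (-6*cos(3*z)) dz, so v = -2*sin(3*z): now -2*z*sin(3*z) + 2*log(z - 5) - 4*log(z - 2) + 4*log(z + 5) + ∫(2*sin(3*z)) dz.
Step 7. Evaluate the standard form: now -2*z*sin(3*z) + 2*log(z - 5) - 4*log(z - 2) + 4*log(z + 5) - 2*cos(3*z)/3.
Answer: -2*z*sin(3*z) + 2*log(z - 5) - 4*log(z - 2) + 4*log(z + 5) - 2*cos(3*z)/3.


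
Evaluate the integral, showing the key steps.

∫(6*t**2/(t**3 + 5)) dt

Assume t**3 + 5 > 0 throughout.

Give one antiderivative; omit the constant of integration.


Step 1. Substitute u = t**3 + 5, turning ∫(6*t**2/(t**3 + 5)) dt into ∫(2/u) du: now ∫(2/u) du.
Step 2. Evaluate the standard form [assuming u > 0]: now 2*log(u).
Step 3. Substitute back u = t**3 + 5: now 2*log(t**3 + 5).
Answer: 2*log(t**3 + 5).


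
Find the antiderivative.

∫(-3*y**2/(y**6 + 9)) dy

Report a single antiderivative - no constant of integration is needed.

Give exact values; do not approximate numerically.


Answer: -atan(y**3/3)/3.


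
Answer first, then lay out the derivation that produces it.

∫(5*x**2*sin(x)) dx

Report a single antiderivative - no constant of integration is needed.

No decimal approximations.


The answer is -5*x**2*cos(x) + 10*x*sin(x) + 10*cos(x).
Step 1. Integrate ∫(5*x**2*sin(x)) dx by parts with u = x**2, dv = (5*sin(x)) dx, so v = -5*cos(x): now -5*x**2*cos(x) + ∫(10*x*cos(x)) dx.
Step 2. Integrate ∫(10*x*cos(x)) dx by parts with u = x, dv = (10*cos(x)) dx, so v = 10*sin(x): now -5*x**2*cos(x) + 10*x*sin(x) + ∫(-10*sin(x)) dx.
Step 3. Evaluate the standard form: now -5*x**2*cos(x) + 10*x*sin(x) + 10*cos(x).
Answer: -5*x**2*cos(x) + 10*x*sin(x) + 10*cos(x).


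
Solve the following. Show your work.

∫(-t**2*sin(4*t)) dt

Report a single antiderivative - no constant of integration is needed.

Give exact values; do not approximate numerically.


Step 1. Integrate ∫(-t**2*sin(4*t)) dt by parts with u = t**2, dv = (-sin(4*t)) dt, so v = cos(4*t)/4: now t**2*cos(4*t)/4 + ∫(-t*cos(4*t)/2) dt.
Step 2. Integrate ∫(-t*cos(4*t)/2) dt by parts with u = t, dv = (-cos(4*t)/2) dt, so v = -sin(4*t)/8: now t**2*cos(4*t)/4 - t*sin(4*t)/8 + ∫(sin(4*t)/8) dt.
Step 3. Evaluate the standard form: now t**2*cos(4*t)/4 - t*sin(4*t)/8 - cos(4*t)/32.
Answer: t**2*cos(4*t)/4 - t*sin(4*t)/8 - cos(4*t)/32.


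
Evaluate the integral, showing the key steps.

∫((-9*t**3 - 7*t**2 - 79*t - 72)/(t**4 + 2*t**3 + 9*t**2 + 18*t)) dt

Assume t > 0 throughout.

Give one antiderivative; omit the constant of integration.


Step 1. Decompose ∫((-9*t**3 - 7*t**2 - 79*t - 72)/(t**4 + 2*t**3 + 9*t**2 + 18*t)) dt by partial fractions, (-9*t**3 - 7*t**2 - 79*t - 72)/(t**4 + 2*t**3 + 9*t**2 + 18*t) = 1/(t**2 + 9) - 5/(t + 2) - 4/t: now ∫(-4/t) dt + ∫(-5/(t + 2)) dt + ∫(1/(t**2 + 9)) dt.
Step 2. Evaluate the standard form [assuming t > -2]: now -5*log(t + 2) + ∫(-4/t) dt + ∫(1/(t**2 + 9)) dt.
Step 3. Evaluate the standard form [assuming t > 0]: now -4*log(t) - 5*log(t + 2) + ∫(1/(t**2 + 9)) dt.
Step 4. Evaluate the standard form: now -4*log(t) - 5*log(t + 2) + atan(t/3)/3.
Answer: -4*log(t) - 5*log(t + 2) + atan(t/3)/3.


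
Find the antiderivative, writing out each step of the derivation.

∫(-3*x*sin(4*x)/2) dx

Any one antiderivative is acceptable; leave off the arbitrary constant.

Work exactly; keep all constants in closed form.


Step 1. Integrate ∫(-3*x*sin(4*x)/2) dx by parts with u = x, dv = (-3*sin(4*x)/2) dx, so v = 3*cos(4*x)/8: now 3*x*cos(4*x)/8 + ∫(-3*cos(4*x)/8) dx.
Step 2. Evaluate the standard form: now 3*x*cos(4*x)/8 - 3*sin(4*x)/32.
Answer: 3*x*cos(4*x)/8 - 3*sin(4*x)/32.


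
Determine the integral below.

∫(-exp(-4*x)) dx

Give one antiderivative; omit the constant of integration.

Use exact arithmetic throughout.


Answer: exp(-4*x)/4.


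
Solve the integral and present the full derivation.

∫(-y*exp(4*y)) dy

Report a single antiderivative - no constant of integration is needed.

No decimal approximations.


Step 1. Integrate ∫(-y*exp(4*y)) dy by parts with u = y, dv = (-exp(4*y)) dy, so v = -exp(4*y)/4: now -y*exp(4*y)/4 + ∫(exp(4*y)/4) dy.
Step 2. Evaluate the standard form: now -y*exp(4*y)/4 + exp(4*y)/16.
Answer: -y*exp(4*y)/4 + exp(4*y)/16.


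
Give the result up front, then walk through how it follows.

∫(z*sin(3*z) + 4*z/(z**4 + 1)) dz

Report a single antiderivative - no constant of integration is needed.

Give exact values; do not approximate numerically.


The answer is -z*cos(3*z)/3 + sin(3*z)/9 + 2*atan(z**2).
Step 1. Rewrite: now ∫(4*z/(z**4 + 1)) dz + ∫(z*sin(3*z)) dz.
Step 2. Integrate ∫(z*sin(3*z)) dz by parts with u = z, dv = (sin(3*z)) dz, so v = -cos(3*z)/3: now -z*cos(3*z)/3 + ∫(4*z/(z**4 + 1)) dz + ∫(cos(3*z)/3) dz.
Step 3. Evaluate the standard form: now -z*cos(3*z)/3 + sin(3*z)/9 + ∫(4*z/(z**4 + 1)) dz.
Step 4. Substitute u = z**2, turning ∫(4*z/(z**4 + 1)) dz into ∫(2/(u**2 + 1)) du: now -z*cos(3*z)/3 + sin(3*z)/9 + ∫(2/(u**2 + 1)) du.
Step 5. Evaluate the standard form: now -z*cos(3*z)/3 + sin(3*z)/9 + 2*atan(u).
Step 6. Substitute back u = z**2: now -z*cos(3*z)/3 + sin(3*z)/9 + 2*atan(z**2).
Answer: -z*cos(3*z)/3 + sin(3*z)/9 + 2*atan(z**2).


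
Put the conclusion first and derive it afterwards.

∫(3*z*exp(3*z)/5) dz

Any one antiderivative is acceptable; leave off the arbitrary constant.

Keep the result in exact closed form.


The answer is z*exp(3*z)/5 - exp(3*z)/15.
Step 1. Integrate ∫(3*z*exp(3*z)/5) dz by parts with u = z, dv = (3*exp(3*z)/5) dz, so v = exp(3*z)/5: now z*exp(3*z)/5 + ∫(-exp(3*z)/5) dz.
Step 2. Evaluate the standard form: now z*exp(3*z)/5 - exp(3*z)/15.
Answer: z*exp(3*z)/5 - exp(3*z)/15.


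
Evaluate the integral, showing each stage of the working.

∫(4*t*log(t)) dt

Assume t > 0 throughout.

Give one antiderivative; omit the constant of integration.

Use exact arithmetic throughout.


Step 1. Integrate ∫(4*t*log(t)) dt by parts with u = log(t), dv = (4*t) dt, so v = 2*t**2 [assuming t > 0]: now 2*t**2*log(t) + ∫(-2*t) dt.
Step 2. Evaluate the standard form: now 2*t**2*log(t) - t**2.
Answer: 2*t**2*log(t) - t**2.


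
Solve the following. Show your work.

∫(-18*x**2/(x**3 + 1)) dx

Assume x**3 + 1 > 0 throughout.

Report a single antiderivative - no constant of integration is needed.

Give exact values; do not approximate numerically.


Step 1. Substitute u = x**3 + 1, turning ∫(-18*x**2/(x**3 + 1)) dx into ∫(-6/u) du: now ∫(-6/u) du.
Step 2. Evaluate the standard form [assuming u > 0]: now -6*log(u).
Step 3. Substitute back u = x**3 + 1: now -6*log(x**3 + 1).
Answer: -6*log(x**3 + 1).


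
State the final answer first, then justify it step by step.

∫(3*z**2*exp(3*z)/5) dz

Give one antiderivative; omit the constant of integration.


The answer is z**2*exp(3*z)/5 - 2*z*exp(3*z)/15 + 2*exp(3*z)/45.
Step 1. Integrate ∫(3*z**2*exp(3*z)/5) dz by parts with u = z**2, dv = (3*exp(3*z)/5) dz, so v = exp(3*z)/5: now z**2*exp(3*z)/5 + ∫(-2*z*exp(3*z)/5) dz.
Step 2. Integrate ∫(-2*z*exp(3*z)/5) dz by parts with u = z, dv = (-2*exp(3*z)/5) dz, so v = -2*exp(3*z)/15: now z**2*exp(3*z)/5 - 2*z*exp(3*z)/15 + ∫(2*exp(3*z)/15) dz.
Step 3. Evaluate the standard form: now z**2*exp(3*z)/5 - 2*z*exp(3*z)/15 + 2*exp(3*z)/45.
Answer: z**2*exp(3*z)/5 - 2*z*exp(3*z)/15 + 2*exp(3*z)/45.


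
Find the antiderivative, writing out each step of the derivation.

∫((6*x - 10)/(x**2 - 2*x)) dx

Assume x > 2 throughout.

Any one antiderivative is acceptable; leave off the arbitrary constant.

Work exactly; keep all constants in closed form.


Step 1. Decompose ∫((6*x - 10)/(x**2 - 2*x)) dx by partial fractions, (6*x - 10)/(x**2 - 2*x) = 1/(x - 2) + 5/x: now ∫(5/x) dx + ∫(1/(x - 2)) dx.
Step 2. Evaluate the standard form [assuming x > 2]: now log(x - 2) + ∫(5/x) dx.
Step 3. Evaluate the standard form [assuming x > 0]: now 5*log(x) + log(x - 2).
Answer: 5*log(x) + log(x - 2).


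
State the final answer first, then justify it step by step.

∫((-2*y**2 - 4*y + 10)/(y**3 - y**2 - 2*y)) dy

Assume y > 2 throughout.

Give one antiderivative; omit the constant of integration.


The answer is -5*log(y) - log(y - 2) + 4*log(y + 1).
Step 1. Decompose ∫((-2*y**2 - 4*y + 10)/(y**3 - y**2 - 2*y)) dy by partial fractions, (-2*y**2 - 4*y + 10)/(y**3 - y**2 - 2*y) = 4/(y + 1) - 1/(y - 2) - 5/y: now ∫(-5/y) dy + ∫(-1/(y - 2)) dy + ∫(4/(y + 1)) dy.
Step 2. Evaluate the standard form [assuming y > 0]: now -5*log(y) + ∫(-1/(y - 2)) dy + ∫(4/(y + 1)) dy.
Step 3. Evaluate the standard form [assuming y > -1]: now -5*log(y) + 4*log(y + 1) + ∫(-1/(y - 2)) dy.
Step 4. Evaluate the standard form [assuming y > 2]: now -5*log(y) - log(y - 2) + 4*log(y + 1).
Answer: -5*log(y) - log(y - 2) + 4*log(y + 1).


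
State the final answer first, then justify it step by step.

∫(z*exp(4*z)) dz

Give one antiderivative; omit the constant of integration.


The answer is z*exp(4*z)/4 - exp(4*z)/16.
Step 1. Integrate ∫(z*exp(4*z)) dz by parts with u = z, dv = (exp(4*z)) dz, so v = exp(4*z)/4: now z*exp(4*z)/4 + ∫(-exp(4*z)/4) dz.
Step 2. Evaluate the standard form: now z*exp(4*z)/4 - exp(4*z)/16.
Answer: z*exp(4*z)/4 - exp(4*z)/16.


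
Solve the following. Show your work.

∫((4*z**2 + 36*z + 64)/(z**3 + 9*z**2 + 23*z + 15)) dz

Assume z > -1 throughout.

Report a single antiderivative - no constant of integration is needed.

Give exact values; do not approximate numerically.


Step 1. Decompose ∫((4*z**2 + 36*z + 64)/(z**3 + 9*z**2 + 23*z + 15)) dz by partial fractions, (4*z**2 + 36*z + 64)/(z**3 + 9*z**2 + 23*z + 15) = -2/(z + 5) + 2/(z + 3) + 4/(z + 1): now ∫(4/(z + 1)) dz + ∫(2/(z + 3)) dz + ∫(-2/(z + 5)) dz.
Step 2. Evaluate the standard form [assuming z > -5]: now -2*log(z + 5) + ∫(4/(z + 1)) dz + ∫(2/(z + 3)) dz.
Step 3. Evaluate the standard form [assuming z > -3]: now 2*log(z + 3) - 2*log(z + 5) + ∫(4/(z + 1)) dz.
Step 4. Evaluate the standard form [assuming z > -1]: now 4*log(z + 1) + 2*log(z + 3) - 2*log(z + 5).
Answer: 4*log(z + 1) + 2*log(z + 3) - 2*log(z + 5).


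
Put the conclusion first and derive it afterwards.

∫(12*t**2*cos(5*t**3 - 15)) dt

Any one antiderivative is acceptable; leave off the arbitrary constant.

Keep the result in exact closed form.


The answer is 4*sin(5*t**3 - 15)/5.
Step 1. Substitute u = t**3 - 3, turning ∫(12*t**2*cos(5*t**3 - 15)) dt into ∫(4*cos(5*u)) du: now ∫(4*cos(5*u)) du.
Step 2. Evaluate the standard form: now 4*sin(5*u)/5.
Step 3. Substitute back u = t**3 - 3: now 4*sin(5*t**3 - 15)/5.
Answer: 4*sin(5*t**3 - 15)/5.


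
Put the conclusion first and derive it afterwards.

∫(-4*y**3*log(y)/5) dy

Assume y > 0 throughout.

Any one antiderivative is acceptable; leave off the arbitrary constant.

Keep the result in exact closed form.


The answer is -y**4*log(y)/5 + y**4/20.
Step 1. Integrate ∫(-4*y**3*log(y)/5) dy by parts with u = log(y), dv = (-4*y**3/5) dy, so v = -y**4/5 [assuming y > 0]: now -y**4*log(y)/5 + ∫(y**3/5) dy.
Step 2. Evaluate the standard form: now -y**4*log(y)/5 + y**4/20.
Answer: -y**4*log(y)/5 + y**4/20.


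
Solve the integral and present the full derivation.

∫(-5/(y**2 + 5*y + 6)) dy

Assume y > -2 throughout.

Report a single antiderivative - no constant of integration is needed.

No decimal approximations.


Step 1. Decompose ∫(-5/(y**2 + 5*y + 6)) dy by partial fractions, -5/(y**2 + 5*y + 6) = 5/(y + 3) - 5/(y + 2): now ∫(-5/(y + 2)) dy + ∫(5/(y + 3)) dy.
Step 2. Evaluate the standard form [assuming y > -2]: now -5*log(y + 2) + ∫(5/(y + 3)) dy.
Step 3. Evaluate the standard form [assuming y > -3]: now -5*log(y + 2) + 5*log(y + 3).
Answer: -5*log(y + 2) + 5*log(y + 3).
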